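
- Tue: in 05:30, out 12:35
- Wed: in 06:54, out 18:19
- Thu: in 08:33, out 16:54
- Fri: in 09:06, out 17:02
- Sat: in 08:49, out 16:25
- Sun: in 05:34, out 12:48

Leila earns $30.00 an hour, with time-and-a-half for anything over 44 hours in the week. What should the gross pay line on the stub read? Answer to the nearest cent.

$1572.75

Tue: 05:30–12:35 = 7 h 5 min
Wed: 06:54–18:19 = 11 h 25 min
Thu: 08:33–16:54 = 8 h 21 min
Fri: 09:06–17:02 = 7 h 56 min
Sat: 08:49–16:25 = 7 h 36 min
Sun: 05:34–12:48 = 7 h 14 min
Total worked: 49 h 37 min = 2977 min.
Regular 44 h 0 min = 2640 min at $30.00/h; overtime 5 h 37 min = 337 min at $45.00/h.
Pay = (2640 × $30.00 + 337 × $45.00) ÷ 60 = $1572.75.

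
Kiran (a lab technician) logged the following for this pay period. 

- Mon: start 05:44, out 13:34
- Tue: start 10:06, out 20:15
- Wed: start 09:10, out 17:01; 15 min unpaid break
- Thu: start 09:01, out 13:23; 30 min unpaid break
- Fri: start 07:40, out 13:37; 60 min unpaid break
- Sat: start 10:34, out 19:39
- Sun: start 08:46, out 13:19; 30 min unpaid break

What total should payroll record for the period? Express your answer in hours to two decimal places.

47.53 hours

Mon: 05:44–13:34 = 7 h 50 min
Tue: 10:06–20:15 = 10 h 9 min
Wed: 09:10–17:01 = 7 h 51 min; less 15 min break → 7 h 36 min
Thu: 09:01–13:23 = 4 h 22 min; less 30 min break → 3 h 52 min
Fri: 07:40–13:37 = 5 h 57 min; less 60 min break → 4 h 57 min
Sat: 10:34–19:39 = 9 h 5 min
Sun: 08:46–13:19 = 4 h 33 min; less 30 min break → 4 h 3 min
Total: 7 h 50 min + 10 h 9 min + 7 h 36 min + 3 h 52 min + 4 h 57 min + 9 h 5 min + 4 h 3 min = 47 h 32 min.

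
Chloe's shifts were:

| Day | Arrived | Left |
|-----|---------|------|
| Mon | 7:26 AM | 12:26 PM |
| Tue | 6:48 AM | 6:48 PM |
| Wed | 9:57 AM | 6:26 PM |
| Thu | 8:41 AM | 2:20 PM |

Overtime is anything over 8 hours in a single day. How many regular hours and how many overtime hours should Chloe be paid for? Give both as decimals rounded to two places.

Mon: 7:26 AM–12:26 PM = 5 h 0 min
Tue: 6:48 AM–6:48 PM = 12 h 0 min
Wed: 9:57 AM–6:26 PM = 8 h 29 min
Thu: 8:41 AM–2:20 PM = 5 h 39 min
Mon reg 5 h 0 min / OT 0 h 0 min; Tue reg 8 h 0 min / OT 4 h 0 min; Wed reg 8 h 0 min / OT 0 h 29 min; Thu reg 5 h 39 min / OT 0 h 0 min.
Totals: regular 26 h 39 min, overtime 4 h 29 min.

Regular 26.65 hours, overtime 4.48 hours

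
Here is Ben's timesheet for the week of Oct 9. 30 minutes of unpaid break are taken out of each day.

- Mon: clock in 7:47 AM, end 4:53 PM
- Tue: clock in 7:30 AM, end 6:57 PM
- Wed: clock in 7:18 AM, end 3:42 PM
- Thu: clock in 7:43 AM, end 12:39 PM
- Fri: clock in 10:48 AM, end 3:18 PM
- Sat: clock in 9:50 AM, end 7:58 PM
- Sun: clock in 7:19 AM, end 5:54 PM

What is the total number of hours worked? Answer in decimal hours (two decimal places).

Mon: 7:47 AM–4:53 PM = 9 h 6 min; less 30 min break → 8 h 36 min
Tue: 7:30 AM–6:57 PM = 11 h 27 min; less 30 min break → 10 h 57 min
Wed: 7:18 AM–3:42 PM = 8 h 24 min; less 30 min break → 7 h 54 min
Thu: 7:43 AM–12:39 PM = 4 h 56 min; less 30 min break → 4 h 26 min
Fri: 10:48 AM–3:18 PM = 4 h 30 min; less 30 min break → 4 h 0 min
Sat: 9:50 AM–7:58 PM = 10 h 8 min; less 30 min break → 9 h 38 min
Sun: 7:19 AM–5:54 PM = 10 h 35 min; less 30 min break → 10 h 5 min
Total: 8 h 36 min + 10 h 57 min + 7 h 54 min + 4 h 26 min + 4 h 0 min + 9 h 38 min + 10 h 5 min = 55 h 36 min.

55.60 hours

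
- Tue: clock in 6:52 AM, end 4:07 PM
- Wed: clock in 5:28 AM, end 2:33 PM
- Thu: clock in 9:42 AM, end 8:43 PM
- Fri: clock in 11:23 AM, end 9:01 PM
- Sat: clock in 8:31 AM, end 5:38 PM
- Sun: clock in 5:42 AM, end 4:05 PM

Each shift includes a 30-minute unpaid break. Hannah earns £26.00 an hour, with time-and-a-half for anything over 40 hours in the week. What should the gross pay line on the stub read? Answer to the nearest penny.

Tue: 6:52 AM–4:07 PM = 9 h 15 min; less 30 min break → 8 h 45 min
Wed: 5:28 AM–2:33 PM = 9 h 5 min; less 30 min break → 8 h 35 min
Thu: 9:42 AM–8:43 PM = 11 h 1 min; less 30 min break → 10 h 31 min
Fri: 11:23 AM–9:01 PM = 9 h 38 min; less 30 min break → 9 h 8 min
Sat: 8:31 AM–5:38 PM = 9 h 7 min; less 30 min break → 8 h 37 min
Sun: 5:42 AM–4:05 PM = 10 h 23 min; less 30 min break → 9 h 53 min
Total worked: 55 h 29 min = 3329 min.
Regular 40 h 0 min = 2400 min at £26.00/h; overtime 15 h 29 min = 929 min at £39.00/h.
Pay = (2400 × £26.00 + 929 × £39.00) ÷ 60 = £1643.85.

£1643.85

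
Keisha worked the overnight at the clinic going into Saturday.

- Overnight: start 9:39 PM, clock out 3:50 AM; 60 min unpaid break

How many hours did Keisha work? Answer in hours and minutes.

Overnight: 9:39 PM → midnight = 2 h 21 min; midnight → 3:50 AM = 3 h 50 min; span 6 h 11 min; less 60 min break → 5 h 11 min

5 h 11 min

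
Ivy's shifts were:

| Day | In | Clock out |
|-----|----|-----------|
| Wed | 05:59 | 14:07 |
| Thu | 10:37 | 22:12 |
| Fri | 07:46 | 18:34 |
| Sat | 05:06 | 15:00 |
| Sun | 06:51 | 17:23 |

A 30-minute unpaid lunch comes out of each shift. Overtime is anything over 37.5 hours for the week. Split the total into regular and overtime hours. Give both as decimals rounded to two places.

Wed: 05:59–14:07 = 8 h 8 min; less 30 min break → 7 h 38 min
Thu: 10:37–22:12 = 11 h 35 min; less 30 min break → 11 h 5 min
Fri: 07:46–18:34 = 10 h 48 min; less 30 min break → 10 h 18 min
Sat: 05:06–15:00 = 9 h 54 min; less 30 min break → 9 h 24 min
Sun: 06:51–17:23 = 10 h 32 min; less 30 min break → 10 h 2 min
Total worked: 48 h 27 min = 48.45 h.
Threshold 37.5 h → overtime 10 h 57 min, regular 37 h 30 min.

Regular 37.50 hours, overtime 10.95 hours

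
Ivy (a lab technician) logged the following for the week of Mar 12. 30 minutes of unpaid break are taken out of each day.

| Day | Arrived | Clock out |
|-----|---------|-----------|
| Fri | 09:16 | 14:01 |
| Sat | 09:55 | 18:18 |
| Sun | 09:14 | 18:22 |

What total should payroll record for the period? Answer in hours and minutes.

Fri: 09:16–14:01 = 4 h 45 min; less 30 min break → 4 h 15 min
Sat: 09:55–18:18 = 8 h 23 min; less 30 min break → 7 h 53 min
Sun: 09:14–18:22 = 9 h 8 min; less 30 min break → 8 h 38 min
Total: 4 h 15 min + 7 h 53 min + 8 h 38 min = 20 h 46 min.

20 h 46 min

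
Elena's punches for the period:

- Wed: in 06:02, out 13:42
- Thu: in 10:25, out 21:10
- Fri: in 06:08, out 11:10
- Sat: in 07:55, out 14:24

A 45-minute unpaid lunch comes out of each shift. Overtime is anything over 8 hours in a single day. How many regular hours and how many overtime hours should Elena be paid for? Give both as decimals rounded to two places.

Regular 24.93 hours, overtime 2.00 hours

Wed: 06:02–13:42 = 7 h 40 min; less 45 min break → 6 h 55 min
Thu: 10:25–21:10 = 10 h 45 min; less 45 min break → 10 h 0 min
Fri: 06:08–11:10 = 5 h 2 min; less 45 min break → 4 h 17 min
Sat: 07:55–14:24 = 6 h 29 min; less 45 min break → 5 h 44 min
Wed reg 6 h 55 min / OT 0 h 0 min; Thu reg 8 h 0 min / OT 2 h 0 min; Fri reg 4 h 17 min / OT 0 h 0 min; Sat reg 5 h 44 min / OT 0 h 0 min.
Totals: regular 24 h 56 min, overtime 2 h 0 min.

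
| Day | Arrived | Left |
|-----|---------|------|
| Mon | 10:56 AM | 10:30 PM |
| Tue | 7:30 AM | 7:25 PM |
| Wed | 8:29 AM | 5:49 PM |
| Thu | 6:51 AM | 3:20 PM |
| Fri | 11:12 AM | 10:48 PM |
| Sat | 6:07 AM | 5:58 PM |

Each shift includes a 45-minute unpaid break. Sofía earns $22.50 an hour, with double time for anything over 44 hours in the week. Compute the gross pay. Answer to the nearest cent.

$1721.25

Mon: 10:56 AM–10:30 PM = 11 h 34 min; less 45 min break → 10 h 49 min
Tue: 7:30 AM–7:25 PM = 11 h 55 min; less 45 min break → 11 h 10 min
Wed: 8:29 AM–5:49 PM = 9 h 20 min; less 45 min break → 8 h 35 min
Thu: 6:51 AM–3:20 PM = 8 h 29 min; less 45 min break → 7 h 44 min
Fri: 11:12 AM–10:48 PM = 11 h 36 min; less 45 min break → 10 h 51 min
Sat: 6:07 AM–5:58 PM = 11 h 51 min; less 45 min break → 11 h 6 min
Total worked: 60 h 15 min = 3615 min.
Regular 44 h 0 min = 2640 min at $22.50/h; overtime 16 h 15 min = 975 min at $45.00/h.
Pay = (2640 × $22.50 + 975 × $45.00) ÷ 60 = $1721.25.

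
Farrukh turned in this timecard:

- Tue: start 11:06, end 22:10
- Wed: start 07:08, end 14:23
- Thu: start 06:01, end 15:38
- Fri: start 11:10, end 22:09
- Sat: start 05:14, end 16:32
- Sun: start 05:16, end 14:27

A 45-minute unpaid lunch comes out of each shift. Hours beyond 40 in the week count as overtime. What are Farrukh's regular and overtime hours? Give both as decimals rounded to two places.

Tue: 11:06–22:10 = 11 h 4 min; less 45 min break → 10 h 19 min
Wed: 07:08–14:23 = 7 h 15 min; less 45 min break → 6 h 30 min
Thu: 06:01–15:38 = 9 h 37 min; less 45 min break → 8 h 52 min
Fri: 11:10–22:09 = 10 h 59 min; less 45 min break → 10 h 14 min
Sat: 05:14–16:32 = 11 h 18 min; less 45 min break → 10 h 33 min
Sun: 05:16–14:27 = 9 h 11 min; less 45 min break → 8 h 26 min
Total worked: 54 h 54 min = 54.90 h.
Threshold 40 h → overtime 14 h 54 min, regular 40 h 0 min.

Regular 40.00 hours, overtime 14.90 hours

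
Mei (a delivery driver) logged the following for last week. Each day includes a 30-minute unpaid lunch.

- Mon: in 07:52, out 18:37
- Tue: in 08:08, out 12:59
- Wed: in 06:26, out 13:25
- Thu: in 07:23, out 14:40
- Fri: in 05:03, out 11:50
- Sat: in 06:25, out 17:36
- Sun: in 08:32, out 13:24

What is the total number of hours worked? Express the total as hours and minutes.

49 h 12 min

Mon: 07:52–18:37 = 10 h 45 min; less 30 min break → 10 h 15 min
Tue: 08:08–12:59 = 4 h 51 min; less 30 min break → 4 h 21 min
Wed: 06:26–13:25 = 6 h 59 min; less 30 min break → 6 h 29 min
Thu: 07:23–14:40 = 7 h 17 min; less 30 min break → 6 h 47 min
Fri: 05:03–11:50 = 6 h 47 min; less 30 min break → 6 h 17 min
Sat: 06:25–17:36 = 11 h 11 min; less 30 min break → 10 h 41 min
Sun: 08:32–13:24 = 4 h 52 min; less 30 min break → 4 h 22 min
Total: 10 h 15 min + 4 h 21 min + 6 h 29 min + 6 h 47 min + 6 h 17 min + 10 h 41 min + 4 h 22 min = 49 h 12 min.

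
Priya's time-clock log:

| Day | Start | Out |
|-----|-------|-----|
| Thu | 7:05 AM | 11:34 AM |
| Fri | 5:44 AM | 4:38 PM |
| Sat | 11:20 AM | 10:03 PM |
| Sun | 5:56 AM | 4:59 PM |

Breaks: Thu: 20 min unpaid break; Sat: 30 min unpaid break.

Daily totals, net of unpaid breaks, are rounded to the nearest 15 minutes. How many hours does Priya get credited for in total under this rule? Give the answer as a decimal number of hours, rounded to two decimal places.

Thu: 7:05 AM–11:34 AM = 4 h 29 min − 20 min = 4 h 9 min → rounds to 4 h 15 min
Fri: 5:44 AM–4:38 PM = 10 h 54 min → rounds to 11 h 0 min
Sat: 11:20 AM–10:03 PM = 10 h 43 min − 30 min = 10 h 13 min → rounds to 10 h 15 min
Sun: 5:56 AM–4:59 PM = 11 h 3 min → rounds to 11 h 0 min
Total credited: 36 h 30 min.

36.50 hours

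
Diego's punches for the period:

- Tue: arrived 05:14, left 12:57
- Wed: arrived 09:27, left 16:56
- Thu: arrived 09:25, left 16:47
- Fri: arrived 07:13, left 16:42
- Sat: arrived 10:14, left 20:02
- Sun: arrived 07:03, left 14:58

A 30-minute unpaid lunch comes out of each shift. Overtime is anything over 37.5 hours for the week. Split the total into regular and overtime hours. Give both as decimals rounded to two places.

Regular 37.50 hours, overtime 9.27 hours

Tue: 05:14–12:57 = 7 h 43 min; less 30 min break → 7 h 13 min
Wed: 09:27–16:56 = 7 h 29 min; less 30 min break → 6 h 59 min
Thu: 09:25–16:47 = 7 h 22 min; less 30 min break → 6 h 52 min
Fri: 07:13–16:42 = 9 h 29 min; less 30 min break → 8 h 59 min
Sat: 10:14–20:02 = 9 h 48 min; less 30 min break → 9 h 18 min
Sun: 07:03–14:58 = 7 h 55 min; less 30 min break → 7 h 25 min
Total worked: 46 h 46 min = 46.77 h.
Threshold 37.5 h → overtime 9 h 16 min, regular 37 h 30 min.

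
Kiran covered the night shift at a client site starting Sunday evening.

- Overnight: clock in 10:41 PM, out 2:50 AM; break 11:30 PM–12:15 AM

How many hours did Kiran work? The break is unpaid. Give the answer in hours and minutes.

3 h 24 min

Overnight: 10:41 PM → midnight = 1 h 19 min; midnight → 2:50 AM = 2 h 50 min; span 4 h 9 min; less 45 min break → 3 h 24 min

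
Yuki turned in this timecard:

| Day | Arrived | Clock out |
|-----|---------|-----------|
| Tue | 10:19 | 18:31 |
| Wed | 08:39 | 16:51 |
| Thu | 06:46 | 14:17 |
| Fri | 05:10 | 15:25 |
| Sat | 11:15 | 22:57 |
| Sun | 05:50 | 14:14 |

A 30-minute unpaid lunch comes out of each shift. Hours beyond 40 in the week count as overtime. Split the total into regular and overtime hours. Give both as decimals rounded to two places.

Tue: 10:19–18:31 = 8 h 12 min; less 30 min break → 7 h 42 min
Wed: 08:39–16:51 = 8 h 12 min; less 30 min break → 7 h 42 min
Thu: 06:46–14:17 = 7 h 31 min; less 30 min break → 7 h 1 min
Fri: 05:10–15:25 = 10 h 15 min; less 30 min break → 9 h 45 min
Sat: 11:15–22:57 = 11 h 42 min; less 30 min break → 11 h 12 min
Sun: 05:50–14:14 = 8 h 24 min; less 30 min break → 7 h 54 min
Total worked: 51 h 16 min = 51.27 h.
Threshold 40 h → overtime 11 h 16 min, regular 40 h 0 min.

Regular 40.00 hours, overtime 11.27 hours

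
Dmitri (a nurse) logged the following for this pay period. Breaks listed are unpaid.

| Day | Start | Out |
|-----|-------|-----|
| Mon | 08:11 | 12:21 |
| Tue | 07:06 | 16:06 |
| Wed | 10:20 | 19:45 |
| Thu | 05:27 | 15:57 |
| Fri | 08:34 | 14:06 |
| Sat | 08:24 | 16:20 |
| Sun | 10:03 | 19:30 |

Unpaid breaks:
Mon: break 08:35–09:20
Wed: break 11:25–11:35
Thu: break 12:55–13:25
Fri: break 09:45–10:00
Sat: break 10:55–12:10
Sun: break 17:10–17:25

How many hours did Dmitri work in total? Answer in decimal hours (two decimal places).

52.83 hours

Mon: 08:11–12:21 = 4 h 10 min; less 45 min break → 3 h 25 min
Tue: 07:06–16:06 = 9 h 0 min
Wed: 10:20–19:45 = 9 h 25 min; less 10 min break → 9 h 15 min
Thu: 05:27–15:57 = 10 h 30 min; less 30 min break → 10 h 0 min
Fri: 08:34–14:06 = 5 h 32 min; less 15 min break → 5 h 17 min
Sat: 08:24–16:20 = 7 h 56 min; less 75 min break → 6 h 41 min
Sun: 10:03–19:30 = 9 h 27 min; less 15 min break → 9 h 12 min
Total: 3 h 25 min + 9 h 0 min + 9 h 15 min + 10 h 0 min + 5 h 17 min + 6 h 41 min + 9 h 12 min = 52 h 50 min.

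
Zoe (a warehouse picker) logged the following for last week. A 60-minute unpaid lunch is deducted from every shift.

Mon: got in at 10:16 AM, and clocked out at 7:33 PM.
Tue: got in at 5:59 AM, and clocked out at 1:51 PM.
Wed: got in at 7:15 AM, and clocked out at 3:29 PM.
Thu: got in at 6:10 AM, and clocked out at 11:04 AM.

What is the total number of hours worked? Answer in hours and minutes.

26 h 17 min

Mon: 10:16 AM–7:33 PM = 9 h 17 min; less 60 min break → 8 h 17 min
Tue: 5:59 AM–1:51 PM = 7 h 52 min; less 60 min break → 6 h 52 min
Wed: 7:15 AM–3:29 PM = 8 h 14 min; less 60 min break → 7 h 14 min
Thu: 6:10 AM–11:04 AM = 4 h 54 min; less 60 min break → 3 h 54 min
Total: 8 h 17 min + 6 h 52 min + 7 h 14 min + 3 h 54 min = 26 h 17 min.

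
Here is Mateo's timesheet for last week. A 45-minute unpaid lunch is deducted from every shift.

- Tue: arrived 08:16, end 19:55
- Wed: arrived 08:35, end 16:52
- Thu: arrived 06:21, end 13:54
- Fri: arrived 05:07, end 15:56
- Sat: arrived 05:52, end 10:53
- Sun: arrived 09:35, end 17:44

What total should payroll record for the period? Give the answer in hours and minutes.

Tue: 08:16–19:55 = 11 h 39 min; less 45 min break → 10 h 54 min
Wed: 08:35–16:52 = 8 h 17 min; less 45 min break → 7 h 32 min
Thu: 06:21–13:54 = 7 h 33 min; less 45 min break → 6 h 48 min
Fri: 05:07–15:56 = 10 h 49 min; less 45 min break → 10 h 4 min
Sat: 05:52–10:53 = 5 h 1 min; less 45 min break → 4 h 16 min
Sun: 09:35–17:44 = 8 h 9 min; less 45 min break → 7 h 24 min
Total: 10 h 54 min + 7 h 32 min + 6 h 48 min + 10 h 4 min + 4 h 16 min + 7 h 24 min = 46 h 58 min.

46 h 58 min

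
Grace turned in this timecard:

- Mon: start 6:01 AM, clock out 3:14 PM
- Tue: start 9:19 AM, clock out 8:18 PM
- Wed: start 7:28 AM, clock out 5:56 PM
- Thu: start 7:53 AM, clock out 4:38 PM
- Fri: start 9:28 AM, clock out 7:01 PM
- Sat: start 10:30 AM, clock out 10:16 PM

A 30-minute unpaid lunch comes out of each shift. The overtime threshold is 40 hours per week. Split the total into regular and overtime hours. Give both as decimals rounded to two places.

Regular 40.00 hours, overtime 17.73 hours

Mon: 6:01 AM–3:14 PM = 9 h 13 min; less 30 min break → 8 h 43 min
Tue: 9:19 AM–8:18 PM = 10 h 59 min; less 30 min break → 10 h 29 min
Wed: 7:28 AM–5:56 PM = 10 h 28 min; less 30 min break → 9 h 58 min
Thu: 7:53 AM–4:38 PM = 8 h 45 min; less 30 min break → 8 h 15 min
Fri: 9:28 AM–7:01 PM = 9 h 33 min; less 30 min break → 9 h 3 min
Sat: 10:30 AM–10:16 PM = 11 h 46 min; less 30 min break → 11 h 16 min
Total worked: 57 h 44 min = 57.73 h.
Threshold 40 h → overtime 17 h 44 min, regular 40 h 0 min.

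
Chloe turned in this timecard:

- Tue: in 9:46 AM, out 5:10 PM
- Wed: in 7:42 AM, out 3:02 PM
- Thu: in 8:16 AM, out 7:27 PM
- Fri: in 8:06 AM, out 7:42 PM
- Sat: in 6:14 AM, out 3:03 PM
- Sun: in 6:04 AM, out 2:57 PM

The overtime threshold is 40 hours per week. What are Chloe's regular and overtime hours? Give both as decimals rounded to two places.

Tue: 9:46 AM–5:10 PM = 7 h 24 min
Wed: 7:42 AM–3:02 PM = 7 h 20 min
Thu: 8:16 AM–7:27 PM = 11 h 11 min
Fri: 8:06 AM–7:42 PM = 11 h 36 min
Sat: 6:14 AM–3:03 PM = 8 h 49 min
Sun: 6:04 AM–2:57 PM = 8 h 53 min
Total worked: 55 h 13 min = 55.22 h.
Threshold 40 h → overtime 15 h 13 min, regular 40 h 0 min.

Regular 40.00 hours, overtime 15.22 hours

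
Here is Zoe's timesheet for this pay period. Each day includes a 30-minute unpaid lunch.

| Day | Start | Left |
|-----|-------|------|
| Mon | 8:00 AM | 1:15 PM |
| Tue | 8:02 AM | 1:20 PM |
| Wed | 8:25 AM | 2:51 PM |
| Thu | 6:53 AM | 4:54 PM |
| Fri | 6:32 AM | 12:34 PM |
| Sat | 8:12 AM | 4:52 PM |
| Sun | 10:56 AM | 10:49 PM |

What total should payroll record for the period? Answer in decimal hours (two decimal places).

50.08 hours

Mon: 8:00 AM–1:15 PM = 5 h 15 min; less 30 min break → 4 h 45 min
Tue: 8:02 AM–1:20 PM = 5 h 18 min; less 30 min break → 4 h 48 min
Wed: 8:25 AM–2:51 PM = 6 h 26 min; less 30 min break → 5 h 56 min
Thu: 6:53 AM–4:54 PM = 10 h 1 min; less 30 min break → 9 h 31 min
Fri: 6:32 AM–12:34 PM = 6 h 2 min; less 30 min break → 5 h 32 min
Sat: 8:12 AM–4:52 PM = 8 h 40 min; less 30 min break → 8 h 10 min
Sun: 10:56 AM–10:49 PM = 11 h 53 min; less 30 min break → 11 h 23 min
Total: 4 h 45 min + 4 h 48 min + 5 h 56 min + 9 h 31 min + 5 h 32 min + 8 h 10 min + 11 h 23 min = 50 h 5 min.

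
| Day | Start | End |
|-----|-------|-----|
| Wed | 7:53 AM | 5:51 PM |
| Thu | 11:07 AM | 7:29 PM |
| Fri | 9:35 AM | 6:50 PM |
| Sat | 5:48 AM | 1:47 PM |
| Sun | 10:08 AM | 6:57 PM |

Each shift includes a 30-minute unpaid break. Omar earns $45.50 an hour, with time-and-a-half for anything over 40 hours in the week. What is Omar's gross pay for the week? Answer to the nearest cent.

$1948.54

Wed: 7:53 AM–5:51 PM = 9 h 58 min; less 30 min break → 9 h 28 min
Thu: 11:07 AM–7:29 PM = 8 h 22 min; less 30 min break → 7 h 52 min
Fri: 9:35 AM–6:50 PM = 9 h 15 min; less 30 min break → 8 h 45 min
Sat: 5:48 AM–1:47 PM = 7 h 59 min; less 30 min break → 7 h 29 min
Sun: 10:08 AM–6:57 PM = 8 h 49 min; less 30 min break → 8 h 19 min
Total worked: 41 h 53 min = 2513 min.
Regular 40 h 0 min = 2400 min at $45.50/h; overtime 1 h 53 min = 113 min at $68.25/h.
Pay = (2400 × $45.50 + 113 × $68.25) ÷ 60 = $1948.54.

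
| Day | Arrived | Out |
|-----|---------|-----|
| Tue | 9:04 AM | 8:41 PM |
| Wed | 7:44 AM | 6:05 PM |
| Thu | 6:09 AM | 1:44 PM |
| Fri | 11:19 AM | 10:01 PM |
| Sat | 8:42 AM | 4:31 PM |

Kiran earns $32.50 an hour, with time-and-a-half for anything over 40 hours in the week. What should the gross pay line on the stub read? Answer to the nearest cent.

Tue: 9:04 AM–8:41 PM = 11 h 37 min
Wed: 7:44 AM–6:05 PM = 10 h 21 min
Thu: 6:09 AM–1:44 PM = 7 h 35 min
Fri: 11:19 AM–10:01 PM = 10 h 42 min
Sat: 8:42 AM–4:31 PM = 7 h 49 min
Total worked: 48 h 4 min = 2884 min.
Regular 40 h 0 min = 2400 min at $32.50/h; overtime 8 h 4 min = 484 min at $48.75/h.
Pay = (2400 × $32.50 + 484 × $48.75) ÷ 60 = $1693.25.

$1693.25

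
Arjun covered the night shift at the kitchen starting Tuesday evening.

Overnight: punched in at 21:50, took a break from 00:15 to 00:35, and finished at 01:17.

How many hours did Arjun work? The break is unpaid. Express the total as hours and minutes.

3 h 7 min

Overnight: 21:50 → midnight = 2 h 10 min; midnight → 01:17 = 1 h 17 min; span 3 h 27 min; less 20 min break → 3 h 7 min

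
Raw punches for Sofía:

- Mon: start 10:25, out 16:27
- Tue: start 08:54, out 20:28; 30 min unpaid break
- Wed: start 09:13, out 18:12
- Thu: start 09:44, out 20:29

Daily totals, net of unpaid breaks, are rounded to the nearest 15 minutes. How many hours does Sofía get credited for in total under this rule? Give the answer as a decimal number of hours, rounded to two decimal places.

36.75 hours

Mon: 10:25–16:27 = 6 h 2 min → rounds to 6 h 0 min
Tue: 08:54–20:28 = 11 h 34 min − 30 min = 11 h 4 min → rounds to 11 h 0 min
Wed: 09:13–18:12 = 8 h 59 min → rounds to 9 h 0 min
Thu: 09:44–20:29 = 10 h 45 min → rounds to 10 h 45 min
Total credited: 36 h 45 min.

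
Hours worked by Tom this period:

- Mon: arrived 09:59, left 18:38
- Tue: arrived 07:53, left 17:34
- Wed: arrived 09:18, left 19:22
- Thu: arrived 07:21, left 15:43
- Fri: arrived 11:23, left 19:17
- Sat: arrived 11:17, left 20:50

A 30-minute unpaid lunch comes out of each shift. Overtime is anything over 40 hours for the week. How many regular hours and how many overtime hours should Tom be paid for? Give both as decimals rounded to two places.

Mon: 09:59–18:38 = 8 h 39 min; less 30 min break → 8 h 9 min
Tue: 07:53–17:34 = 9 h 41 min; less 30 min break → 9 h 11 min
Wed: 09:18–19:22 = 10 h 4 min; less 30 min break → 9 h 34 min
Thu: 07:21–15:43 = 8 h 22 min; less 30 min break → 7 h 52 min
Fri: 11:23–19:17 = 7 h 54 min; less 30 min break → 7 h 24 min
Sat: 11:17–20:50 = 9 h 33 min; less 30 min break → 9 h 3 min
Total worked: 51 h 13 min = 51.22 h.
Threshold 40 h → overtime 11 h 13 min, regular 40 h 0 min.

Regular 40.00 hours, overtime 11.22 hours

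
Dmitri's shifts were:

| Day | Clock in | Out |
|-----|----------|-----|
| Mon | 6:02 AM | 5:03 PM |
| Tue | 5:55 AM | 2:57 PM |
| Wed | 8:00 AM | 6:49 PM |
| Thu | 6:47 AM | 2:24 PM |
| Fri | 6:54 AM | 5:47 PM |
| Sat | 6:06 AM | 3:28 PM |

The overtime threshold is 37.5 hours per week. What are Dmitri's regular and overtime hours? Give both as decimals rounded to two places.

Mon: 6:02 AM–5:03 PM = 11 h 1 min
Tue: 5:55 AM–2:57 PM = 9 h 2 min
Wed: 8:00 AM–6:49 PM = 10 h 49 min
Thu: 6:47 AM–2:24 PM = 7 h 37 min
Fri: 6:54 AM–5:47 PM = 10 h 53 min
Sat: 6:06 AM–3:28 PM = 9 h 22 min
Total worked: 58 h 44 min = 58.73 h.
Threshold 37.5 h → overtime 21 h 14 min, regular 37 h 30 min.

Regular 37.50 hours, overtime 21.23 hours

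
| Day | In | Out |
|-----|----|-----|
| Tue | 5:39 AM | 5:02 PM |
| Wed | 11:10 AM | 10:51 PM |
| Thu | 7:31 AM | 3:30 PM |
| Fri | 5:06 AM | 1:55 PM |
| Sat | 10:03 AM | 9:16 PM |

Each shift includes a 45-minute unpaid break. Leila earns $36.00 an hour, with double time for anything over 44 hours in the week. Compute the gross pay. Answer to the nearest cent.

Tue: 5:39 AM–5:02 PM = 11 h 23 min; less 45 min break → 10 h 38 min
Wed: 11:10 AM–10:51 PM = 11 h 41 min; less 45 min break → 10 h 56 min
Thu: 7:31 AM–3:30 PM = 7 h 59 min; less 45 min break → 7 h 14 min
Fri: 5:06 AM–1:55 PM = 8 h 49 min; less 45 min break → 8 h 4 min
Sat: 10:03 AM–9:16 PM = 11 h 13 min; less 45 min break → 10 h 28 min
Total worked: 47 h 20 min = 2840 min.
Regular 44 h 0 min = 2640 min at $36.00/h; overtime 3 h 20 min = 200 min at $72.00/h.
Pay = (2640 × $36.00 + 200 × $72.00) ÷ 60 = $1824.00.

$1824.00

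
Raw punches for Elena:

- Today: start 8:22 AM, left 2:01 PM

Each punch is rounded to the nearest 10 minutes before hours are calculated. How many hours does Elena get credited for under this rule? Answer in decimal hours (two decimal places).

5.67 hours

Today: in 8:22 AM→8:20 AM, out 2:01 PM→2:00 PM; 5 h 40 min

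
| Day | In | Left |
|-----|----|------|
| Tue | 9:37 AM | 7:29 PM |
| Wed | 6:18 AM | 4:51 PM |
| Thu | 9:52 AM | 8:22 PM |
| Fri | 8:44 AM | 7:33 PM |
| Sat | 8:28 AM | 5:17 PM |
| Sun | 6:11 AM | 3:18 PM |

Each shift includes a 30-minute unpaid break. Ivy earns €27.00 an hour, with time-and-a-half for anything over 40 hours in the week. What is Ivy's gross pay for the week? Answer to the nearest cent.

€1755.00

Tue: 9:37 AM–7:29 PM = 9 h 52 min; less 30 min break → 9 h 22 min
Wed: 6:18 AM–4:51 PM = 10 h 33 min; less 30 min break → 10 h 3 min
Thu: 9:52 AM–8:22 PM = 10 h 30 min; less 30 min break → 10 h 0 min
Fri: 8:44 AM–7:33 PM = 10 h 49 min; less 30 min break → 10 h 19 min
Sat: 8:28 AM–5:17 PM = 8 h 49 min; less 30 min break → 8 h 19 min
Sun: 6:11 AM–3:18 PM = 9 h 7 min; less 30 min break → 8 h 37 min
Total worked: 56 h 40 min = 3400 min.
Regular 40 h 0 min = 2400 min at €27.00/h; overtime 16 h 40 min = 1000 min at €40.50/h.
Pay = (2400 × €27.00 + 1000 × €40.50) ÷ 60 = €1755.00.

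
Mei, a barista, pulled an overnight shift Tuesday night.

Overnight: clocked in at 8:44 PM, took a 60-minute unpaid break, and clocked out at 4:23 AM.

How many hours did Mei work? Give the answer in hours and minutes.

6 h 39 min

Overnight: 8:44 PM → midnight = 3 h 16 min; midnight → 4:23 AM = 4 h 23 min; span 7 h 39 min; less 60 min break → 6 h 39 min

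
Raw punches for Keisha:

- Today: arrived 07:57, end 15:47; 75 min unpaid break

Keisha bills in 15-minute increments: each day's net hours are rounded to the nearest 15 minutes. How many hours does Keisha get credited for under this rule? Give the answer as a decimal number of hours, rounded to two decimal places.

6.50 hours

Today: 07:57–15:47 = 7 h 50 min − 75 min = 6 h 35 min → rounds to 6 h 30 min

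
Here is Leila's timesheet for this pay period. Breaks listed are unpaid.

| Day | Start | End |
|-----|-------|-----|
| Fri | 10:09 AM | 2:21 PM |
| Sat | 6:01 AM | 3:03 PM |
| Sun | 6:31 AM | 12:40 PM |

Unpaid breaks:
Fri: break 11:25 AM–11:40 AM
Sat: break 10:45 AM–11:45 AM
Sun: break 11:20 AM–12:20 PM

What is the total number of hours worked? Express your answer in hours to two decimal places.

Fri: 10:09 AM–2:21 PM = 4 h 12 min; less 15 min break → 3 h 57 min
Sat: 6:01 AM–3:03 PM = 9 h 2 min; less 60 min break → 8 h 2 min
Sun: 6:31 AM–12:40 PM = 6 h 9 min; less 60 min break → 5 h 9 min
Total: 3 h 57 min + 8 h 2 min + 5 h 9 min = 17 h 8 min.

17.13 hours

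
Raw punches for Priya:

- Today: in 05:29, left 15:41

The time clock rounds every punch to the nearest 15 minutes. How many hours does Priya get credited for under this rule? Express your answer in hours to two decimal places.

Today: in 05:29→05:30, out 15:41→15:45; 10 h 15 min

10.25 hours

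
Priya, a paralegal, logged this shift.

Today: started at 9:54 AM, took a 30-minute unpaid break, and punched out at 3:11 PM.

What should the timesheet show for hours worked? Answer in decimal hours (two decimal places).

4.78 hours

Today: 9:54 AM–3:11 PM = 5 h 17 min; less 30 min break → 4 h 47 min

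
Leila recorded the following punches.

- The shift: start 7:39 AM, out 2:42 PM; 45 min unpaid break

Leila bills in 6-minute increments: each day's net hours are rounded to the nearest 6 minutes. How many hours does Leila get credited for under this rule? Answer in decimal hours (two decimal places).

6.30 hours

The shift: 7:39 AM–2:42 PM = 7 h 3 min − 45 min = 6 h 18 min → rounds to 6 h 18 min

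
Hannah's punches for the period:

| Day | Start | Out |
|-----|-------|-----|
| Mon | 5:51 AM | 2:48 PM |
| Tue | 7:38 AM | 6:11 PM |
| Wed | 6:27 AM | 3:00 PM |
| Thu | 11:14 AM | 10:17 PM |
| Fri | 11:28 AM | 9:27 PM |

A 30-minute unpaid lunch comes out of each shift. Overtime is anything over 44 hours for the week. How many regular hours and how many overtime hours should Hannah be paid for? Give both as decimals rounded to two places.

Mon: 5:51 AM–2:48 PM = 8 h 57 min; less 30 min break → 8 h 27 min
Tue: 7:38 AM–6:11 PM = 10 h 33 min; less 30 min break → 10 h 3 min
Wed: 6:27 AM–3:00 PM = 8 h 33 min; less 30 min break → 8 h 3 min
Thu: 11:14 AM–10:17 PM = 11 h 3 min; less 30 min break → 10 h 33 min
Fri: 11:28 AM–9:27 PM = 9 h 59 min; less 30 min break → 9 h 29 min
Total worked: 46 h 35 min = 46.58 h.
Threshold 44 h → overtime 2 h 35 min, regular 44 h 0 min.

Regular 44.00 hours, overtime 2.58 hours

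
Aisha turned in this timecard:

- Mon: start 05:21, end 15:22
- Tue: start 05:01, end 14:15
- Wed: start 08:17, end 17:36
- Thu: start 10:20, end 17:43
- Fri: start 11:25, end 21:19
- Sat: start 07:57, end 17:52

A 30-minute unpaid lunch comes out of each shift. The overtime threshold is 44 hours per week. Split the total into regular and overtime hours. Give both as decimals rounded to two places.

Mon: 05:21–15:22 = 10 h 1 min; less 30 min break → 9 h 31 min
Tue: 05:01–14:15 = 9 h 14 min; less 30 min break → 8 h 44 min
Wed: 08:17–17:36 = 9 h 19 min; less 30 min break → 8 h 49 min
Thu: 10:20–17:43 = 7 h 23 min; less 30 min break → 6 h 53 min
Fri: 11:25–21:19 = 9 h 54 min; less 30 min break → 9 h 24 min
Sat: 07:57–17:52 = 9 h 55 min; less 30 min break → 9 h 25 min
Total worked: 52 h 46 min = 52.77 h.
Threshold 44 h → overtime 8 h 46 min, regular 44 h 0 min.

Regular 44.00 hours, overtime 8.77 hours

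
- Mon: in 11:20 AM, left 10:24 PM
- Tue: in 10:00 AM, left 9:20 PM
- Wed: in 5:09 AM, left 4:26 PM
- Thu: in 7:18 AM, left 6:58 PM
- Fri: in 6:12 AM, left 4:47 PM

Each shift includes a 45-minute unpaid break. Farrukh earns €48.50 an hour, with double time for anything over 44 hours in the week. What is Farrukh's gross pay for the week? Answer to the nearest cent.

€2927.78

Mon: 11:20 AM–10:24 PM = 11 h 4 min; less 45 min break → 10 h 19 min
Tue: 10:00 AM–9:20 PM = 11 h 20 min; less 45 min break → 10 h 35 min
Wed: 5:09 AM–4:26 PM = 11 h 17 min; less 45 min break → 10 h 32 min
Thu: 7:18 AM–6:58 PM = 11 h 40 min; less 45 min break → 10 h 55 min
Fri: 6:12 AM–4:47 PM = 10 h 35 min; less 45 min break → 9 h 50 min
Total worked: 52 h 11 min = 3131 min.
Regular 44 h 0 min = 2640 min at €48.50/h; overtime 8 h 11 min = 491 min at €97.00/h.
Pay = (2640 × €48.50 + 491 × €97.00) ÷ 60 = €2927.78.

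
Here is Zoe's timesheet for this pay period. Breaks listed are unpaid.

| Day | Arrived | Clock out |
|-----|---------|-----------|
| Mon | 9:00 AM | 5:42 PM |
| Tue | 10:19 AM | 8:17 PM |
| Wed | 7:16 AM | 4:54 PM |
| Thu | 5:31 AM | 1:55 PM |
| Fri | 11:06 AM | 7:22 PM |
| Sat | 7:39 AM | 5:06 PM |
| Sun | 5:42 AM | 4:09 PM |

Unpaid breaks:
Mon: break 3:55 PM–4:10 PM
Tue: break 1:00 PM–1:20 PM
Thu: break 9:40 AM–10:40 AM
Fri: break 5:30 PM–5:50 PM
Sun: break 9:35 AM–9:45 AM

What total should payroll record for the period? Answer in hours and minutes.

Mon: 9:00 AM–5:42 PM = 8 h 42 min; less 15 min break → 8 h 27 min
Tue: 10:19 AM–8:17 PM = 9 h 58 min; less 20 min break → 9 h 38 min
Wed: 7:16 AM–4:54 PM = 9 h 38 min
Thu: 5:31 AM–1:55 PM = 8 h 24 min; less 60 min break → 7 h 24 min
Fri: 11:06 AM–7:22 PM = 8 h 16 min; less 20 min break → 7 h 56 min
Sat: 7:39 AM–5:06 PM = 9 h 27 min
Sun: 5:42 AM–4:09 PM = 10 h 27 min; less 10 min break → 10 h 17 min
Total: 8 h 27 min + 9 h 38 min + 9 h 38 min + 7 h 24 min + 7 h 56 min + 9 h 27 min + 10 h 17 min = 62 h 47 min.

62 h 47 min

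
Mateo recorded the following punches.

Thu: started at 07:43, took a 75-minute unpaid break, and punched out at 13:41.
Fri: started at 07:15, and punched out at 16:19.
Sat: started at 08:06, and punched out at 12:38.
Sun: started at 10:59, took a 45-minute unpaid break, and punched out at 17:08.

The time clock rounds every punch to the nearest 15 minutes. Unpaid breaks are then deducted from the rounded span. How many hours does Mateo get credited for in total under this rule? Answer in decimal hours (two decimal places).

24.00 hours

Thu: in 07:43→07:45, out 13:41→13:45; 6 h 0 min − 75 min = 4 h 45 min
Fri: in 07:15→07:15, out 16:19→16:15; 9 h 0 min
Sat: in 08:06→08:00, out 12:38→12:45; 4 h 45 min
Sun: in 10:59→11:00, out 17:08→17:15; 6 h 15 min − 45 min = 5 h 30 min
Total credited: 24 h 0 min.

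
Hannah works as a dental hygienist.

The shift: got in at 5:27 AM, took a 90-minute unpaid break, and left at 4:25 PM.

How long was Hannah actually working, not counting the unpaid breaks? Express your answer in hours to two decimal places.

9.47 hours

The shift: 5:27 AM–4:25 PM = 10 h 58 min; less 90 min break → 9 h 28 min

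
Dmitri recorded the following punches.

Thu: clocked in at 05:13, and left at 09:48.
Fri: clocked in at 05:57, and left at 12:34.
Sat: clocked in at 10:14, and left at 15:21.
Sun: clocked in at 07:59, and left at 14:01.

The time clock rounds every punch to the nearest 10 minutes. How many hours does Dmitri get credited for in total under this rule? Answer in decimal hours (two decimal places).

Thu: in 05:13→05:10, out 09:48→09:50; 4 h 40 min
Fri: in 05:57→06:00, out 12:34→12:30; 6 h 30 min
Sat: in 10:14→10:10, out 15:21→15:20; 5 h 10 min
Sun: in 07:59→08:00, out 14:01→14:00; 6 h 0 min
Total credited: 22 h 20 min.

22.33 hours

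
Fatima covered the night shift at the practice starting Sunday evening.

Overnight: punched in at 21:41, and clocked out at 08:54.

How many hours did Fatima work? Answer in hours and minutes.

Overnight: 21:41 → midnight = 2 h 19 min; midnight → 08:54 = 8 h 54 min; span 11 h 13 min

11 h 13 min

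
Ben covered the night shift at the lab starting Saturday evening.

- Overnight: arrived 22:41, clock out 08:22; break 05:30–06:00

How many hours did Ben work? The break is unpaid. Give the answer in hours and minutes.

Overnight: 22:41 → midnight = 1 h 19 min; midnight → 08:22 = 8 h 22 min; span 9 h 41 min; less 30 min break → 9 h 11 min

9 h 11 min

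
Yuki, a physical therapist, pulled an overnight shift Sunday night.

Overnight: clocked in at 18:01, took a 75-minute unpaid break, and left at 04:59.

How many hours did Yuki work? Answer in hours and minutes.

9 h 43 min

Overnight: 18:01 → midnight = 5 h 59 min; midnight → 04:59 = 4 h 59 min; span 10 h 58 min; less 75 min break → 9 h 43 min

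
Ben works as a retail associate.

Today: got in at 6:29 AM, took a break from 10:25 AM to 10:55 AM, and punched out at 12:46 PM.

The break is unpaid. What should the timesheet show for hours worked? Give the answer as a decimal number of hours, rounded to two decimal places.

5.78 hours

Today: 6:29 AM–12:46 PM = 6 h 17 min; less 30 min break → 5 h 47 min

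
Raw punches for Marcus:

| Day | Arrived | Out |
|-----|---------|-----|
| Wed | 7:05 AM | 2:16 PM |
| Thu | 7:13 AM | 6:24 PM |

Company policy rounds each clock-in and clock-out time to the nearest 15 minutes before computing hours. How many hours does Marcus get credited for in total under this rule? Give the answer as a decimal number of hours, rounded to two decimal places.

Wed: in 7:05 AM→7:00 AM, out 2:16 PM→2:15 PM; 7 h 15 min
Thu: in 7:13 AM→7:15 AM, out 6:24 PM→6:30 PM; 11 h 15 min
Total credited: 18 h 30 min.

18.50 hours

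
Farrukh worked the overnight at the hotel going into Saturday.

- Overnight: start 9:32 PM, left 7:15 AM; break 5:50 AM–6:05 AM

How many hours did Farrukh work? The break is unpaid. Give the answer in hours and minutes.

9 h 28 min

Overnight: 9:32 PM → midnight = 2 h 28 min; midnight → 7:15 AM = 7 h 15 min; span 9 h 43 min; less 15 min break → 9 h 28 min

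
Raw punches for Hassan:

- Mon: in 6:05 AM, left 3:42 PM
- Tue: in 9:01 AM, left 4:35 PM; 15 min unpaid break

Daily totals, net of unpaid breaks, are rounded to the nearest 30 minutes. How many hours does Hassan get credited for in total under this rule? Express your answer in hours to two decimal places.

Mon: 6:05 AM–3:42 PM = 9 h 37 min → rounds to 9 h 30 min
Tue: 9:01 AM–4:35 PM = 7 h 34 min − 15 min = 7 h 19 min → rounds to 7 h 30 min
Total credited: 17 h 0 min.

17.00 hours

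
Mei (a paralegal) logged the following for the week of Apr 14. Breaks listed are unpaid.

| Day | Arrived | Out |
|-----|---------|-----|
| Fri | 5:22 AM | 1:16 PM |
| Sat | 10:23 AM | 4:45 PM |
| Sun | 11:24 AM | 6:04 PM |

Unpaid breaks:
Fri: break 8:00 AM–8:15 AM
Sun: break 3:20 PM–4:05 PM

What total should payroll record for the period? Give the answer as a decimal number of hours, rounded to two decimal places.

Fri: 5:22 AM–1:16 PM = 7 h 54 min; less 15 min break → 7 h 39 min
Sat: 10:23 AM–4:45 PM = 6 h 22 min
Sun: 11:24 AM–6:04 PM = 6 h 40 min; less 45 min break → 5 h 55 min
Total: 7 h 39 min + 6 h 22 min + 5 h 55 min = 19 h 56 min.

19.93 hours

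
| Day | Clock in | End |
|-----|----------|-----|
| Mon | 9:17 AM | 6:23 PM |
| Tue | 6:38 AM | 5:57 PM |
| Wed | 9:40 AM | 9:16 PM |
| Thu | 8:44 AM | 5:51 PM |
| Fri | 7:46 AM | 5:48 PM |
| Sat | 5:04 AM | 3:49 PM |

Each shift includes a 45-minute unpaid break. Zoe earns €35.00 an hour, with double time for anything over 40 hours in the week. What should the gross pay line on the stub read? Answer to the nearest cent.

Mon: 9:17 AM–6:23 PM = 9 h 6 min; less 45 min break → 8 h 21 min
Tue: 6:38 AM–5:57 PM = 11 h 19 min; less 45 min break → 10 h 34 min
Wed: 9:40 AM–9:16 PM = 11 h 36 min; less 45 min break → 10 h 51 min
Thu: 8:44 AM–5:51 PM = 9 h 7 min; less 45 min break → 8 h 22 min
Fri: 7:46 AM–5:48 PM = 10 h 2 min; less 45 min break → 9 h 17 min
Sat: 5:04 AM–3:49 PM = 10 h 45 min; less 45 min break → 10 h 0 min
Total worked: 57 h 25 min = 3445 min.
Regular 40 h 0 min = 2400 min at €35.00/h; overtime 17 h 25 min = 1045 min at €70.00/h.
Pay = (2400 × €35.00 + 1045 × €70.00) ÷ 60 = €2619.17.

€2619.17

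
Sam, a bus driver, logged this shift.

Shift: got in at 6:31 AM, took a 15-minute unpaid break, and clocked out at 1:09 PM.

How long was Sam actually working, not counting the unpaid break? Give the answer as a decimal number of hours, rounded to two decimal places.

6.38 hours

Shift: 6:31 AM–1:09 PM = 6 h 38 min; less 15 min break → 6 h 23 min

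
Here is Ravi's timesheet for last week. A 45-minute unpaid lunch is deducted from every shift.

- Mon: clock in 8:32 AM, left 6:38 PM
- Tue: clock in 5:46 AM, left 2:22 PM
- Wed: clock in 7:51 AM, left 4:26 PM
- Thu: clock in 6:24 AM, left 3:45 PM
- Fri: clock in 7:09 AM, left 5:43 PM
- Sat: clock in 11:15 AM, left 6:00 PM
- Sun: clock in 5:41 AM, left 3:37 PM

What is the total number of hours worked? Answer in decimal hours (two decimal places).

58.63 hours

Mon: 8:32 AM–6:38 PM = 10 h 6 min; less 45 min break → 9 h 21 min
Tue: 5:46 AM–2:22 PM = 8 h 36 min; less 45 min break → 7 h 51 min
Wed: 7:51 AM–4:26 PM = 8 h 35 min; less 45 min break → 7 h 50 min
Thu: 6:24 AM–3:45 PM = 9 h 21 min; less 45 min break → 8 h 36 min
Fri: 7:09 AM–5:43 PM = 10 h 34 min; less 45 min break → 9 h 49 min
Sat: 11:15 AM–6:00 PM = 6 h 45 min; less 45 min break → 6 h 0 min
Sun: 5:41 AM–3:37 PM = 9 h 56 min; less 45 min break → 9 h 11 min
Total: 9 h 21 min + 7 h 51 min + 7 h 50 min + 8 h 36 min + 9 h 49 min + 6 h 0 min + 9 h 11 min = 58 h 38 min.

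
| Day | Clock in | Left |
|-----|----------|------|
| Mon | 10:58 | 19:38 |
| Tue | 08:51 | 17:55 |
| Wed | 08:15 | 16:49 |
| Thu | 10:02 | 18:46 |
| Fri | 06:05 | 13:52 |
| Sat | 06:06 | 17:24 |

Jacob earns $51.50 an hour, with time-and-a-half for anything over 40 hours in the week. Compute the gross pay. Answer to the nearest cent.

Mon: 10:58–19:38 = 8 h 40 min
Tue: 08:51–17:55 = 9 h 4 min
Wed: 08:15–16:49 = 8 h 34 min
Thu: 10:02–18:46 = 8 h 44 min
Fri: 06:05–13:52 = 7 h 47 min
Sat: 06:06–17:24 = 11 h 18 min
Total worked: 54 h 7 min = 3247 min.
Regular 40 h 0 min = 2400 min at $51.50/h; overtime 14 h 7 min = 847 min at $77.25/h.
Pay = (2400 × $51.50 + 847 × $77.25) ÷ 60 = $3150.51.

$3150.51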